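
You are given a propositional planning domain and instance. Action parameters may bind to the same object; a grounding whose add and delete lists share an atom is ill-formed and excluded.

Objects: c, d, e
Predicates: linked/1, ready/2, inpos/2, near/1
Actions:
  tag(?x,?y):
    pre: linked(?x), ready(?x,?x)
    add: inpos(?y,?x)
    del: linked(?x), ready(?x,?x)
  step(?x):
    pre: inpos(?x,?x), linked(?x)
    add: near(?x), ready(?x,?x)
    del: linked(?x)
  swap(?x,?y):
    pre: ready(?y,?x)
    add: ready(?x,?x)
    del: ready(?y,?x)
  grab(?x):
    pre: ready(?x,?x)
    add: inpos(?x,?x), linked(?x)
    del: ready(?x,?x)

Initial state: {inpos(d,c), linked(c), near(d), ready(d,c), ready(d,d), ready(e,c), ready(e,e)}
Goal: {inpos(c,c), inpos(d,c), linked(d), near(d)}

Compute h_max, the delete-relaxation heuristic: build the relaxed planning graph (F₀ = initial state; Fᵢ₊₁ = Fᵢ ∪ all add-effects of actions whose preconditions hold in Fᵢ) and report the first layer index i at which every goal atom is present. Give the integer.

2

F0 = init (7 atoms)
F1 = F0 ∪ {inpos(d,d), inpos(e,e), linked(d), linked(e), ready(c,c)}  (12 atoms)
F2 = F1 ∪ {inpos(c,c), inpos(c,d), inpos(c,e), inpos(d,e), inpos(e,c), inpos(e,d), near(e)}  (19 atoms)
goal ⊆ F2  ⇒  h_max = 2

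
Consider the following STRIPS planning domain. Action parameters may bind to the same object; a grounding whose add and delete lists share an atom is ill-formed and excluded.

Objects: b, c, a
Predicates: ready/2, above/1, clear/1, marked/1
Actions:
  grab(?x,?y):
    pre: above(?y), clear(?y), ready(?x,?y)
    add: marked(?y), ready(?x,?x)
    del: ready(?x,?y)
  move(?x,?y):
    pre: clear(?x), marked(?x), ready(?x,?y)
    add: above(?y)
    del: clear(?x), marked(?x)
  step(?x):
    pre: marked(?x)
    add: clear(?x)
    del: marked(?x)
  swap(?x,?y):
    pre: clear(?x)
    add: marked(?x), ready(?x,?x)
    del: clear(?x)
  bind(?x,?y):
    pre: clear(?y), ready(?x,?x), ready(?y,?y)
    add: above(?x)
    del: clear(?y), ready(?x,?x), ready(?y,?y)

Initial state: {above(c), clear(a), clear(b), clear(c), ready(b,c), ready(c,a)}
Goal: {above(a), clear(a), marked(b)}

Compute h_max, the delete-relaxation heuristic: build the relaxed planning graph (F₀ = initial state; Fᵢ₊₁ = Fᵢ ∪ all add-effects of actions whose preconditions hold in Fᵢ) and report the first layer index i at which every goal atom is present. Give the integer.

2

F0 = init (6 atoms)
F1 = F0 ∪ {marked(a), marked(b), marked(c), ready(a,a), ready(b,b), ready(c,c)}  (12 atoms)
F2 = F1 ∪ {above(a), above(b)}  (14 atoms)
goal ⊆ F2  ⇒  h_max = 2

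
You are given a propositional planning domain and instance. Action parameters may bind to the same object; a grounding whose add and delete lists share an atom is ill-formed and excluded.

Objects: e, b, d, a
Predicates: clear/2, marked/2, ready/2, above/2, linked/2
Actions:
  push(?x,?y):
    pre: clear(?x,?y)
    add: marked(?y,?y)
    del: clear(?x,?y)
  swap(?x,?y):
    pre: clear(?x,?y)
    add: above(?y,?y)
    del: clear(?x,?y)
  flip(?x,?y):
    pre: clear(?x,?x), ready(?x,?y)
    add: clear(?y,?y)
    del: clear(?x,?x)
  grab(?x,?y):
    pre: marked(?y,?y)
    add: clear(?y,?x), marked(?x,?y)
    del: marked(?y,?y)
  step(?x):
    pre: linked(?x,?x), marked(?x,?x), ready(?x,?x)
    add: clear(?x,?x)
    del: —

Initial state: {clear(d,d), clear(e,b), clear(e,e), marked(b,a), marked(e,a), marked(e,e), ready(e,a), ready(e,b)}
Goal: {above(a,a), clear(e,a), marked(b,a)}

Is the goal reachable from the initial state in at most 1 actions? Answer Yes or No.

No

1. flip(e,a)  →  {clear(a,a), clear(d,d), clear(e,b), marked(b,a), marked(e,a), marked(e,e), ready(e,a), ready(e,b)}
2. swap(a,a)  →  {above(a,a), clear(d,d), clear(e,b), marked(b,a), marked(e,a), marked(e,e), ready(e,a), ready(e,b)}
3. grab(a,e)  →  {above(a,a), clear(d,d), clear(e,a), clear(e,b), marked(a,e), marked(b,a), marked(e,a), ready(e,a), ready(e,b)}
optimal plan length = 3; 3 > 1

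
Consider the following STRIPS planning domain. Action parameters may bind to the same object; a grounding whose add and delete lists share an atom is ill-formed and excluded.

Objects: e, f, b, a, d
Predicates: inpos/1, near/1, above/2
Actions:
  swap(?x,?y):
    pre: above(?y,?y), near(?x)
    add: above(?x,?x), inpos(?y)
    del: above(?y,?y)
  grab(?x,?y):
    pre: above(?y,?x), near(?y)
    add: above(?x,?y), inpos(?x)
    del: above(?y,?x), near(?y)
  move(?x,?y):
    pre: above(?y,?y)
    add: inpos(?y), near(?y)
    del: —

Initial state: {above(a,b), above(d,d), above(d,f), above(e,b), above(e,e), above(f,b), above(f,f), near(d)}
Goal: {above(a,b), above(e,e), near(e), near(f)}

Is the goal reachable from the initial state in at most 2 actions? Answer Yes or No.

1. move(e,e)  →  {above(a,b), above(d,d), above(d,f), above(e,b), above(e,e), above(f,b), above(f,f), inpos(e), near(d), near(e)}
2. move(e,f)  →  {above(a,b), above(d,d), above(d,f), above(e,b), above(e,e), above(f,b), above(f,f), inpos(e), inpos(f), near(d), near(e), near(f)}
optimal plan length = 2; 2 ≤ 2

Yes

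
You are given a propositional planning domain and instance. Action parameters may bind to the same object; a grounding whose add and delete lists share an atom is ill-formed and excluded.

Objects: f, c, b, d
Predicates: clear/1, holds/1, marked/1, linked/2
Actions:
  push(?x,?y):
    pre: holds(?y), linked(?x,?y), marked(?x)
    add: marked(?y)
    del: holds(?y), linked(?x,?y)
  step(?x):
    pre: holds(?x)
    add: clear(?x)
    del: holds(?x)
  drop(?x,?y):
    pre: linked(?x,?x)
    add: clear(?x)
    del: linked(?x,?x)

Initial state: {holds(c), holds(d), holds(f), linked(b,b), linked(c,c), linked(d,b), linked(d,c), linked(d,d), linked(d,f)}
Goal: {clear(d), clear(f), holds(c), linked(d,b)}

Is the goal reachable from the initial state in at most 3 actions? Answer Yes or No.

1. step(f)  →  {clear(f), holds(c), holds(d), linked(b,b), linked(c,c), linked(d,b), linked(d,c), linked(d,d), linked(d,f)}
2. step(d)  →  {clear(d), clear(f), holds(c), linked(b,b), linked(c,c), linked(d,b), linked(d,c), linked(d,d), linked(d,f)}
optimal plan length = 2; 2 ≤ 3

Yes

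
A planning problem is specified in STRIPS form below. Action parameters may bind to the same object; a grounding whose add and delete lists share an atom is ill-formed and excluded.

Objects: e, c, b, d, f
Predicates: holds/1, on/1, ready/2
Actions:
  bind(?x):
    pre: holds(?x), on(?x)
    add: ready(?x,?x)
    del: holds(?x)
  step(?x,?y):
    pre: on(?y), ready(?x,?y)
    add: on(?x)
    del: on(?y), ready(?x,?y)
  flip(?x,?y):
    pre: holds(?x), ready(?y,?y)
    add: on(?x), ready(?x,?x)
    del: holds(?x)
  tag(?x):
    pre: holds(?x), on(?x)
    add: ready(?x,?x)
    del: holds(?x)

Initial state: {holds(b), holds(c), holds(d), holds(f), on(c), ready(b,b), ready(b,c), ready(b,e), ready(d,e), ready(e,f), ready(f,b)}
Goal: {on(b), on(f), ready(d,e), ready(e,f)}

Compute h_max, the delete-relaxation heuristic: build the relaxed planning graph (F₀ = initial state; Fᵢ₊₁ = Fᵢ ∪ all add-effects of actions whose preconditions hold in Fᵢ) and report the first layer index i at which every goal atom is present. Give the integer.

1

F0 = init (11 atoms)
F1 = F0 ∪ {on(b), on(d), on(f), ready(c,c), ready(d,d), ready(f,f)}  (17 atoms)
goal ⊆ F1  ⇒  h_max = 1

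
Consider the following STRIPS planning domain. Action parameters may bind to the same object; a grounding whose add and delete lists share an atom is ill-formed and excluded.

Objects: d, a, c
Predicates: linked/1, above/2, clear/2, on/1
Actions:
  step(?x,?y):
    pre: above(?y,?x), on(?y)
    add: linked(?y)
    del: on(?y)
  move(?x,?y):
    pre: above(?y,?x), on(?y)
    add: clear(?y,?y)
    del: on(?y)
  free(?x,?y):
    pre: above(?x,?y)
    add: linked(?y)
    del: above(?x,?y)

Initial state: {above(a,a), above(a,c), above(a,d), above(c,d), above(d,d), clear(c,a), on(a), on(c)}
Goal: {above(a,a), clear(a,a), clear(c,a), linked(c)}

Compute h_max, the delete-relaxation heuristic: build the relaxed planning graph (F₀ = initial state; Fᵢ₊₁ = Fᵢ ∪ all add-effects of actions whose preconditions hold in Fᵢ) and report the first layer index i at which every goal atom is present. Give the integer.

F0 = init (8 atoms)
F1 = F0 ∪ {clear(a,a), clear(c,c), linked(a), linked(c), linked(d)}  (13 atoms)
goal ⊆ F1  ⇒  h_max = 1

1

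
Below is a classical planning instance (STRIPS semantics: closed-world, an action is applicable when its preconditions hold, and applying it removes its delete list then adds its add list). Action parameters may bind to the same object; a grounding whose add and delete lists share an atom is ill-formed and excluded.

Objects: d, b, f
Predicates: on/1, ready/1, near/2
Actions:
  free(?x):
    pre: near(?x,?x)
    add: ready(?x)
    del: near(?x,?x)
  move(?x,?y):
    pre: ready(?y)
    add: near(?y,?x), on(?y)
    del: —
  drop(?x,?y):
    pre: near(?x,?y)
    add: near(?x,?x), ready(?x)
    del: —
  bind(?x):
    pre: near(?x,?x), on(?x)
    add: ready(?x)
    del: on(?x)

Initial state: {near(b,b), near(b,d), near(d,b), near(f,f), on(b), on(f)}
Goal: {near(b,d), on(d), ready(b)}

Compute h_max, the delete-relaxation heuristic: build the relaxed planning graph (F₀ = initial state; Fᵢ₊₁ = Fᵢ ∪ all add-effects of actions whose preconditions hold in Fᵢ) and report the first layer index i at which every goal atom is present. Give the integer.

F0 = init (6 atoms)
F1 = F0 ∪ {near(d,d), ready(b), ready(d), ready(f)}  (10 atoms)
F2 = F1 ∪ {near(b,f), near(d,f), near(f,b), near(f,d), on(d)}  (15 atoms)
goal ⊆ F2  ⇒  h_max = 2

2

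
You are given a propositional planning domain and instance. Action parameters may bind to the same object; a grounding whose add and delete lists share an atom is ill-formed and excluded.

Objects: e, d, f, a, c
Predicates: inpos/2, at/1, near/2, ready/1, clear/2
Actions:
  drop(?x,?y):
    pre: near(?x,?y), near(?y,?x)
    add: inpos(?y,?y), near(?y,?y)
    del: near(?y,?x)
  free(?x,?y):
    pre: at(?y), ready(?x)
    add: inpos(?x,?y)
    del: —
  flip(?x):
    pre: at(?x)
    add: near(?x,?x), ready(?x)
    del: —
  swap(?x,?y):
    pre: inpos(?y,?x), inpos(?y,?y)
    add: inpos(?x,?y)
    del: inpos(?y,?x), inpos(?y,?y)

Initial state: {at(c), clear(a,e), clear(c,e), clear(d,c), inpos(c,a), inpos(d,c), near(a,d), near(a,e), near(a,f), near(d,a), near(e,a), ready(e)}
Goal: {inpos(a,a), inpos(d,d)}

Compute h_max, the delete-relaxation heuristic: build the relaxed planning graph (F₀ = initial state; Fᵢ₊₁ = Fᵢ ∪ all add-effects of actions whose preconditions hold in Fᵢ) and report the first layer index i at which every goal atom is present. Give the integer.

F0 = init (12 atoms)
F1 = F0 ∪ {inpos(a,a), inpos(d,d), inpos(e,c), inpos(e,e), near(a,a), near(c,c), near(d,d), near(e,e), ready(c)}  (21 atoms)
goal ⊆ F1  ⇒  h_max = 1

1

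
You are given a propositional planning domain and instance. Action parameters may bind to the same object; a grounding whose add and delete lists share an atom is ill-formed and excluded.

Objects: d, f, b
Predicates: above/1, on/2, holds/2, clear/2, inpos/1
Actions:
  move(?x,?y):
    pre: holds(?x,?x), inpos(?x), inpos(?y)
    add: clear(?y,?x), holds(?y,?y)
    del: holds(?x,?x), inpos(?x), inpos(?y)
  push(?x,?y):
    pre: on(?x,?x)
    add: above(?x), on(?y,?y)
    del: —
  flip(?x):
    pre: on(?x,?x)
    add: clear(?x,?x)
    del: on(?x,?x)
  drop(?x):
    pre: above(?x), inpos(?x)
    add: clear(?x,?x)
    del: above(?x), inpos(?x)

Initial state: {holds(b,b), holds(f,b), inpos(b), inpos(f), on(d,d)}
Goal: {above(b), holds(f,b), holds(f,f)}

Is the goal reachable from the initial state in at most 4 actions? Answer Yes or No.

Yes

1. move(b,f)  →  {clear(f,b), holds(f,b), holds(f,f), on(d,d)}
2. push(d,b)  →  {above(d), clear(f,b), holds(f,b), holds(f,f), on(b,b), on(d,d)}
3. push(b,d)  →  {above(b), above(d), clear(f,b), holds(f,b), holds(f,f), on(b,b), on(d,d)}
optimal plan length = 3; 3 ≤ 4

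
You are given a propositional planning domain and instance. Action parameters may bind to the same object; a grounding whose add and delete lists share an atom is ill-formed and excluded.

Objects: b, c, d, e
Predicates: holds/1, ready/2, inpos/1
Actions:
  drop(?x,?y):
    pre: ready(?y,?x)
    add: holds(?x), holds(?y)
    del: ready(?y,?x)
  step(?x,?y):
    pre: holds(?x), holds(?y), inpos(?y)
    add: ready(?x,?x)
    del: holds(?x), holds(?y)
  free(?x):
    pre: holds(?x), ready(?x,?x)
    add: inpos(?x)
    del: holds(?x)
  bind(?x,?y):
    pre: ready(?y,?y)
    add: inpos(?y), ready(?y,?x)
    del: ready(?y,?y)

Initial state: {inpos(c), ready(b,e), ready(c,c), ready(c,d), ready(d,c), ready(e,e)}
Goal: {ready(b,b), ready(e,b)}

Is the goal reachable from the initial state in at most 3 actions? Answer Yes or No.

1. drop(e,b)  →  {holds(b), holds(e), inpos(c), ready(c,c), ready(c,d), ready(d,c), ready(e,e)}
2. bind(b,e)  →  {holds(b), holds(e), inpos(c), inpos(e), ready(c,c), ready(c,d), ready(d,c), ready(e,b)}
3. step(b,e)  →  {inpos(c), inpos(e), ready(b,b), ready(c,c), ready(c,d), ready(d,c), ready(e,b)}
optimal plan length = 3; 3 ≤ 3

Yes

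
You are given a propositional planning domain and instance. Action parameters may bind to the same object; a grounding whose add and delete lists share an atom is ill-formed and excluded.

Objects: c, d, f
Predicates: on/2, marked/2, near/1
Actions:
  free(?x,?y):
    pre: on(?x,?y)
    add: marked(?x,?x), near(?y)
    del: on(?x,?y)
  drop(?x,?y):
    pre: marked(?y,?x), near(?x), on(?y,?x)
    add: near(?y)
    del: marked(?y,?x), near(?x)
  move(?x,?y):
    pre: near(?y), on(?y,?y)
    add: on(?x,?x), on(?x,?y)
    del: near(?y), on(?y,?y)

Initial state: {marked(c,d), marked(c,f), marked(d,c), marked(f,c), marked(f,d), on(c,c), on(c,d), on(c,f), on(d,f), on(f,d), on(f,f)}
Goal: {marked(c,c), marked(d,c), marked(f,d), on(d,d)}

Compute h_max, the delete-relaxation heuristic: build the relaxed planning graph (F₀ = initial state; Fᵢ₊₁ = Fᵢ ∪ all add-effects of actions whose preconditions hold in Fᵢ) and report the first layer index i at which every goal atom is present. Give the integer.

2

F0 = init (11 atoms)
F1 = F0 ∪ {marked(c,c), marked(d,d), marked(f,f), near(c), near(d), near(f)}  (17 atoms)
F2 = F1 ∪ {on(d,c), on(d,d), on(f,c)}  (20 atoms)
goal ⊆ F2  ⇒  h_max = 2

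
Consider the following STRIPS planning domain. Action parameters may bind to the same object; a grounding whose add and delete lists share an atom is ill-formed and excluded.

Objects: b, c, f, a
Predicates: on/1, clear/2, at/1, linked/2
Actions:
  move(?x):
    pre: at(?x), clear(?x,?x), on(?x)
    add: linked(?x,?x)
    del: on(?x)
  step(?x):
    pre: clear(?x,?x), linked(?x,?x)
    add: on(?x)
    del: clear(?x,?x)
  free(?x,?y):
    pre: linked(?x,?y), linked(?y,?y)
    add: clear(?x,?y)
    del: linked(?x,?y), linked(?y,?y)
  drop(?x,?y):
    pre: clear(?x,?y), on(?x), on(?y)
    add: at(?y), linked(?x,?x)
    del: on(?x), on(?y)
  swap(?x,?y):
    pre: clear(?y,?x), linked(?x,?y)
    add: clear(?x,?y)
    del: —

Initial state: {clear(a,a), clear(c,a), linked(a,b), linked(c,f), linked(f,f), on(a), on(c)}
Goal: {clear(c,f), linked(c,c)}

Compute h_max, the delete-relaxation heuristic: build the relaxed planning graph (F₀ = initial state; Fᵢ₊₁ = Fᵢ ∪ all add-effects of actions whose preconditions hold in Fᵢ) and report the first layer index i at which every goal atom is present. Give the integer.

1

F0 = init (7 atoms)
F1 = F0 ∪ {at(a), clear(c,f), clear(f,f), linked(a,a), linked(c,c)}  (12 atoms)
goal ⊆ F1  ⇒  h_max = 1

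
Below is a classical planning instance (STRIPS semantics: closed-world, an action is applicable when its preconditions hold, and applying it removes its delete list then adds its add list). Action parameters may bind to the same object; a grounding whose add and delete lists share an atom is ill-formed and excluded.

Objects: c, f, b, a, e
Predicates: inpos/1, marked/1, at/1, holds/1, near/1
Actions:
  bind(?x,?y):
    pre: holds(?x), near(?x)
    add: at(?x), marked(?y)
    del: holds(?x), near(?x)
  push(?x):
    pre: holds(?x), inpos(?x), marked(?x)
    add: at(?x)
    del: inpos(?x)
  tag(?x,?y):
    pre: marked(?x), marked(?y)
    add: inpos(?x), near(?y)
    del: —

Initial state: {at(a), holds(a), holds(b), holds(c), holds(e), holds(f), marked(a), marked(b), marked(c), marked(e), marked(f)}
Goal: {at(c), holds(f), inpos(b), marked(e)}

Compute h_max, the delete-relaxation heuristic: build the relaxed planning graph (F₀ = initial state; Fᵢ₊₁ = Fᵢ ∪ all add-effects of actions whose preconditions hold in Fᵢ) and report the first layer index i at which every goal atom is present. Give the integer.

F0 = init (11 atoms)
F1 = F0 ∪ {inpos(a), inpos(b), inpos(c), inpos(e), inpos(f), near(a), near(b), near(c), near(e), near(f)}  (21 atoms)
F2 = F1 ∪ {at(b), at(c), at(e), at(f)}  (25 atoms)
goal ⊆ F2  ⇒  h_max = 2

2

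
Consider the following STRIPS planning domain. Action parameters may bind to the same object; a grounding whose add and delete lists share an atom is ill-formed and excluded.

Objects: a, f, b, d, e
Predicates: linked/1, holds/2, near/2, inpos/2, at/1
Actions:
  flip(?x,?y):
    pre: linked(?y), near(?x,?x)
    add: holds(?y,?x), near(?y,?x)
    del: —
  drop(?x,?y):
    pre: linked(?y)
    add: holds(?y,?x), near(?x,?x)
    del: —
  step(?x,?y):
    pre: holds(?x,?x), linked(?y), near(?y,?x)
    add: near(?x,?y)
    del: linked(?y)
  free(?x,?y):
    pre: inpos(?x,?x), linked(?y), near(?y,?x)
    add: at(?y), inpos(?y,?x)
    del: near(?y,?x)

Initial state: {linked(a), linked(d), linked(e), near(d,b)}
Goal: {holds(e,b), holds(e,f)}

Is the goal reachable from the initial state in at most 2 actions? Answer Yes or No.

1. drop(f,e)  →  {holds(e,f), linked(a), linked(d), linked(e), near(d,b), near(f,f)}
2. drop(b,e)  →  {holds(e,b), holds(e,f), linked(a), linked(d), linked(e), near(b,b), near(d,b), near(f,f)}
optimal plan length = 2; 2 ≤ 2

Yes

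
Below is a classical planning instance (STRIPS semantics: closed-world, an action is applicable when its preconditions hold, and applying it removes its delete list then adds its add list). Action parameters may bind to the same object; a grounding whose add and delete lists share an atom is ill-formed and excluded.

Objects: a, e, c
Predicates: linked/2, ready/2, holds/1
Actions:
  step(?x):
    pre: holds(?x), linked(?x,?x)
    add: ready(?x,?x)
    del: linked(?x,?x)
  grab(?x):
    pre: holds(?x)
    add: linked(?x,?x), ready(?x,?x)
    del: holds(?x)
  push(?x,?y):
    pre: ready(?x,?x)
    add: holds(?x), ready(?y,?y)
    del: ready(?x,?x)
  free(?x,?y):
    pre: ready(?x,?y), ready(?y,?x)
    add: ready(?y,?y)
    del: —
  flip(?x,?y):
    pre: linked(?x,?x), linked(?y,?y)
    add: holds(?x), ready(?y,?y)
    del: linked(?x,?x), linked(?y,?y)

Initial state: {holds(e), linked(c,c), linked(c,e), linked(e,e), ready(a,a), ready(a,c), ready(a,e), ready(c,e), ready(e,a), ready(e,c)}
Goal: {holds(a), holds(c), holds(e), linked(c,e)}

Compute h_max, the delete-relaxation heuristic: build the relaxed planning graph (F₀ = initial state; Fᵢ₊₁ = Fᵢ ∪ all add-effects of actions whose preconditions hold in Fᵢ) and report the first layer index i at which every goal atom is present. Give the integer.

1

F0 = init (10 atoms)
F1 = F0 ∪ {holds(a), holds(c), ready(c,c), ready(e,e)}  (14 atoms)
goal ⊆ F1  ⇒  h_max = 1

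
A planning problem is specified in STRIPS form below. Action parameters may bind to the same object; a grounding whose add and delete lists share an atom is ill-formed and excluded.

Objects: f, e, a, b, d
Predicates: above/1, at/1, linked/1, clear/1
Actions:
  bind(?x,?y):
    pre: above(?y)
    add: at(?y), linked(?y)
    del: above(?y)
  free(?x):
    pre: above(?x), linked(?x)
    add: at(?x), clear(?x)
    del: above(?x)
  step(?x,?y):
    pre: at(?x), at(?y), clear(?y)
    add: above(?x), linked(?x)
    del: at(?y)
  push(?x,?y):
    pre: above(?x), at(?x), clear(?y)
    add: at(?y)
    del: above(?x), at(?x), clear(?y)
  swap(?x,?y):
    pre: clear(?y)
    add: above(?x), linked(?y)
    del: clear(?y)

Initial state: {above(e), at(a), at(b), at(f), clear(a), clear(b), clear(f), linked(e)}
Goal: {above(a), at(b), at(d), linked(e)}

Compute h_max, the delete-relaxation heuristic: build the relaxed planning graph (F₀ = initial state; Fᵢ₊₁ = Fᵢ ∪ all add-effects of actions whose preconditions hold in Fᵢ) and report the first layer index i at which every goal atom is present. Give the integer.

2

F0 = init (8 atoms)
F1 = F0 ∪ {above(a), above(b), above(d), above(f), at(e), clear(e), linked(a), linked(b), linked(f)}  (17 atoms)
F2 = F1 ∪ {at(d), linked(d)}  (19 atoms)
goal ⊆ F2  ⇒  h_max = 2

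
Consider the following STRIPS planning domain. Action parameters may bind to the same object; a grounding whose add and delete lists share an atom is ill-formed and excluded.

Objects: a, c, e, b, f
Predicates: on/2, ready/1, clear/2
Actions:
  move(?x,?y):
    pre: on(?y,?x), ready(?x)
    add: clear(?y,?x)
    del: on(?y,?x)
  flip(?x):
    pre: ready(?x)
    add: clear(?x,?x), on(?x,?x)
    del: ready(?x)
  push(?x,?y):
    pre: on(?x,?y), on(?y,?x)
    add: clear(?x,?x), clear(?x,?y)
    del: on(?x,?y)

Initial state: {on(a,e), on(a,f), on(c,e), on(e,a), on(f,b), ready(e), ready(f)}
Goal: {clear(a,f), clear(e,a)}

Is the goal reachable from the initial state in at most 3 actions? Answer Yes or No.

Yes

1. move(f,a)  →  {clear(a,f), on(a,e), on(c,e), on(e,a), on(f,b), ready(e), ready(f)}
2. push(e,a)  →  {clear(a,f), clear(e,a), clear(e,e), on(a,e), on(c,e), on(f,b), ready(e), ready(f)}
optimal plan length = 2; 2 ≤ 3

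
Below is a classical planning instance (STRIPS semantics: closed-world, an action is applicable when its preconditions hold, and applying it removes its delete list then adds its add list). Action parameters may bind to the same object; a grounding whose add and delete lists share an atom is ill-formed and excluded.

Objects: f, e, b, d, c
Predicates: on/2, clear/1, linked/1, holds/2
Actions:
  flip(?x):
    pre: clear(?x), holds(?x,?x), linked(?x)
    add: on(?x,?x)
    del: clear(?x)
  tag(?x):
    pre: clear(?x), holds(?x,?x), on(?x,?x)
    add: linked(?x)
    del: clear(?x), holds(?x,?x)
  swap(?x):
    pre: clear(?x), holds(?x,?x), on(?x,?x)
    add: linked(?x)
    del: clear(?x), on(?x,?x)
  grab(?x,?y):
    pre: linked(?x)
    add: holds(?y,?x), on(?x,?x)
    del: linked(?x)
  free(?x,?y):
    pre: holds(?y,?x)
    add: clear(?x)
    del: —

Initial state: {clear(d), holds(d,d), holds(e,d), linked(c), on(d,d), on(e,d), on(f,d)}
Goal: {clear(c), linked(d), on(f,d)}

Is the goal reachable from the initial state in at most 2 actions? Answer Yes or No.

No

1. tag(d)  →  {holds(e,d), linked(c), linked(d), on(d,d), on(e,d), on(f,d)}
2. grab(c,f)  →  {holds(e,d), holds(f,c), linked(d), on(c,c), on(d,d), on(e,d), on(f,d)}
3. free(c,f)  →  {clear(c), holds(e,d), holds(f,c), linked(d), on(c,c), on(d,d), on(e,d), on(f,d)}
optimal plan length = 3; 3 > 2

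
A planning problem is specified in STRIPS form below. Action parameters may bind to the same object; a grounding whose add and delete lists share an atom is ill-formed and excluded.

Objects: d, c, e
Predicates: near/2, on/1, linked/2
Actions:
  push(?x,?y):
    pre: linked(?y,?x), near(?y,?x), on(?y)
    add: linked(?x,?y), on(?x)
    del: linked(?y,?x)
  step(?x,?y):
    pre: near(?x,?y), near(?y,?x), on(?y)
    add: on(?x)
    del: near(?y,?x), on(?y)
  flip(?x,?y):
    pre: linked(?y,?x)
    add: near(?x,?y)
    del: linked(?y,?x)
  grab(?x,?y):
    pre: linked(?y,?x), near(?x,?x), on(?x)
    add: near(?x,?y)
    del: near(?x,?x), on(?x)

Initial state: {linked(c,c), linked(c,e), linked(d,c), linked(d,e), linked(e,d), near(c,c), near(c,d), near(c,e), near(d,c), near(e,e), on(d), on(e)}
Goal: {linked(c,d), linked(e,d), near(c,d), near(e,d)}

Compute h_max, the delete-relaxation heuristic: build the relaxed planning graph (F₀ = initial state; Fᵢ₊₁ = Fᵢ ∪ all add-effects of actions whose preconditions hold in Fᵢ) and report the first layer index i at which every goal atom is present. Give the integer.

F0 = init (12 atoms)
F1 = F0 ∪ {linked(c,d), near(d,e), near(e,c), near(e,d), on(c)}  (17 atoms)
goal ⊆ F1  ⇒  h_max = 1

1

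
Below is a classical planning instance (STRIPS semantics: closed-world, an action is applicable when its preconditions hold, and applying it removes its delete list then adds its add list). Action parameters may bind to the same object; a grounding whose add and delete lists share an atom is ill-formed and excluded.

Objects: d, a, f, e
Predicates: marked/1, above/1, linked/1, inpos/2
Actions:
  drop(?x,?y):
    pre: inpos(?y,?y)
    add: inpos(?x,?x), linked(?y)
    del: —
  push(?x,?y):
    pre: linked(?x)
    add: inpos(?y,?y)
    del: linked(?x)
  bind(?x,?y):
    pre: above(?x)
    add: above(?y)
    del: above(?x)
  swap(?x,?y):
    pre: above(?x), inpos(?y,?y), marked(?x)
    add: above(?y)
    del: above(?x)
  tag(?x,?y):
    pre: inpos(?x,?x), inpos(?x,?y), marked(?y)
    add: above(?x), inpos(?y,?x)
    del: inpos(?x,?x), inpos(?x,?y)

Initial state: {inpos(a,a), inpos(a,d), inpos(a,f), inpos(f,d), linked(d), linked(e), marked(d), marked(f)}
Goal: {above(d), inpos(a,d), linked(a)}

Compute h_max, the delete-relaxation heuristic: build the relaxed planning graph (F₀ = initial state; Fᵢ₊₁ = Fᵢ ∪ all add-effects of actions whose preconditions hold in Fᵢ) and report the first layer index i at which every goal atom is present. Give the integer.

2

F0 = init (8 atoms)
F1 = F0 ∪ {above(a), inpos(d,a), inpos(d,d), inpos(e,e), inpos(f,a), inpos(f,f), linked(a)}  (15 atoms)
F2 = F1 ∪ {above(d), above(e), above(f), inpos(d,f), linked(f)}  (20 atoms)
goal ⊆ F2  ⇒  h_max = 2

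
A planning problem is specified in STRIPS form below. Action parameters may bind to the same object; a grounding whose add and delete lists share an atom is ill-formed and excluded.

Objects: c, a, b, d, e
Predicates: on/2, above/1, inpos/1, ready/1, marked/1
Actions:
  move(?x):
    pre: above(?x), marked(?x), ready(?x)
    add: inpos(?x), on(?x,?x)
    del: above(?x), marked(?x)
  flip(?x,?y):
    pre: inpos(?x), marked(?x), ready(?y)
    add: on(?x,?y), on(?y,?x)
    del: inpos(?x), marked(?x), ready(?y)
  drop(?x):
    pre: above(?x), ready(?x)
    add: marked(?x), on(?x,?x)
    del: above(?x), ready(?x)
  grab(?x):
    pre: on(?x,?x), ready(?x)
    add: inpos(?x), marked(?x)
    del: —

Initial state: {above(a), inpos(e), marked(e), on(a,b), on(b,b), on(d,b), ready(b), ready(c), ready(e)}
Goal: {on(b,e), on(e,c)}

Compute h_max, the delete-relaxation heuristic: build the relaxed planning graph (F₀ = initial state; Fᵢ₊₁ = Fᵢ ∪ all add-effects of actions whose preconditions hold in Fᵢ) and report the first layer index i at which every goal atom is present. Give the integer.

1

F0 = init (9 atoms)
F1 = F0 ∪ {inpos(b), marked(b), on(b,e), on(c,e), on(e,b), on(e,c), on(e,e)}  (16 atoms)
goal ⊆ F1  ⇒  h_max = 1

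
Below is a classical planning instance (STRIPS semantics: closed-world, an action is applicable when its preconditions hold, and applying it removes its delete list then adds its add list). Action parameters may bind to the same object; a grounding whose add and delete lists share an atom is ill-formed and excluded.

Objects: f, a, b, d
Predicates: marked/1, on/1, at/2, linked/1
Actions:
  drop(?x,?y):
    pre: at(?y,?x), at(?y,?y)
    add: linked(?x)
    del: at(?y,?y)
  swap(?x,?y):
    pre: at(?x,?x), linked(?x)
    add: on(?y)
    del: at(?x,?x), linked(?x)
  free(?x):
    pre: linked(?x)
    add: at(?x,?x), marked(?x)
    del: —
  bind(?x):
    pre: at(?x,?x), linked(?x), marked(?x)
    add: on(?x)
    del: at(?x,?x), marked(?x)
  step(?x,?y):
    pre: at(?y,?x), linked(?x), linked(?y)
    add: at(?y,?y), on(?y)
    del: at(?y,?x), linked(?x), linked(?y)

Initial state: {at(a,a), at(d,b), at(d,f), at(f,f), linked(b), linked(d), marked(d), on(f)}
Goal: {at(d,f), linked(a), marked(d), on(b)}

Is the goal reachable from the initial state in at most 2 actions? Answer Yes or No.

1. drop(a,a)  →  {at(d,b), at(d,f), at(f,f), linked(a), linked(b), linked(d), marked(d), on(f)}
2. free(b)  →  {at(b,b), at(d,b), at(d,f), at(f,f), linked(a), linked(b), linked(d), marked(b), marked(d), on(f)}
3. swap(b,b)  →  {at(d,b), at(d,f), at(f,f), linked(a), linked(d), marked(b), marked(d), on(b), on(f)}
optimal plan length = 3; 3 > 2

No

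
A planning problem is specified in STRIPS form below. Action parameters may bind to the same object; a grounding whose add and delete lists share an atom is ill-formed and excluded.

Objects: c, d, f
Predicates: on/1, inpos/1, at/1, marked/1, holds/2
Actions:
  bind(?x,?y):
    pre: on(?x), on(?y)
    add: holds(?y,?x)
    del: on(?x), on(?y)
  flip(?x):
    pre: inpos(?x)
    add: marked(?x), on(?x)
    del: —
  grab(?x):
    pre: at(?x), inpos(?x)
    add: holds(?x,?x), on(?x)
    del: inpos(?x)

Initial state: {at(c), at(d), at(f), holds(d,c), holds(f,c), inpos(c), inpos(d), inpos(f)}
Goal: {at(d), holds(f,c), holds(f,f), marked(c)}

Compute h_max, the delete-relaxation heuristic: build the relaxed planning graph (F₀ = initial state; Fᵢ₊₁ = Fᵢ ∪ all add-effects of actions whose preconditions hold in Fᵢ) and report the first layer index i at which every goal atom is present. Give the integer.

1

F0 = init (8 atoms)
F1 = F0 ∪ {holds(c,c), holds(d,d), holds(f,f), marked(c), marked(d), marked(f), on(c), on(d), on(f)}  (17 atoms)
goal ⊆ F1  ⇒  h_max = 1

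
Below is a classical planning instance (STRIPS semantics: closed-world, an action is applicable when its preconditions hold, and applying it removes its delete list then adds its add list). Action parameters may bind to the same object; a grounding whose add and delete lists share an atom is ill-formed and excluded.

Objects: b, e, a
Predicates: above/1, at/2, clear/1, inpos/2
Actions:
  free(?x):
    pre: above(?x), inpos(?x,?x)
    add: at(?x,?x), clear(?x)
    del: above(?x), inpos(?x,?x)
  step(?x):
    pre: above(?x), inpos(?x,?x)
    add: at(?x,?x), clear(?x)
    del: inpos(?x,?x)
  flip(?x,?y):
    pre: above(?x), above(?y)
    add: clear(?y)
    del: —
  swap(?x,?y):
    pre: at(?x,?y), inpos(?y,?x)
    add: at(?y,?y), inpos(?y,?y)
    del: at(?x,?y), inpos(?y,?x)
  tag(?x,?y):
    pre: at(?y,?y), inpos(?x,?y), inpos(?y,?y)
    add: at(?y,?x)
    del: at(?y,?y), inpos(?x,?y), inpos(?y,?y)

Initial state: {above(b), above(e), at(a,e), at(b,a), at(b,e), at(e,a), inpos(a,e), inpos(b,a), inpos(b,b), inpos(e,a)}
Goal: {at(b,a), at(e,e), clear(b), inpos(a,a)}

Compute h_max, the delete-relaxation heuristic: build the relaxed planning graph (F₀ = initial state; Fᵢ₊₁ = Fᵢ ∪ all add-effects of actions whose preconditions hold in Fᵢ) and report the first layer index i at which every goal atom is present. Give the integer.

F0 = init (10 atoms)
F1 = F0 ∪ {at(a,a), at(b,b), at(e,e), clear(b), clear(e), inpos(a,a), inpos(e,e)}  (17 atoms)
goal ⊆ F1  ⇒  h_max = 1

1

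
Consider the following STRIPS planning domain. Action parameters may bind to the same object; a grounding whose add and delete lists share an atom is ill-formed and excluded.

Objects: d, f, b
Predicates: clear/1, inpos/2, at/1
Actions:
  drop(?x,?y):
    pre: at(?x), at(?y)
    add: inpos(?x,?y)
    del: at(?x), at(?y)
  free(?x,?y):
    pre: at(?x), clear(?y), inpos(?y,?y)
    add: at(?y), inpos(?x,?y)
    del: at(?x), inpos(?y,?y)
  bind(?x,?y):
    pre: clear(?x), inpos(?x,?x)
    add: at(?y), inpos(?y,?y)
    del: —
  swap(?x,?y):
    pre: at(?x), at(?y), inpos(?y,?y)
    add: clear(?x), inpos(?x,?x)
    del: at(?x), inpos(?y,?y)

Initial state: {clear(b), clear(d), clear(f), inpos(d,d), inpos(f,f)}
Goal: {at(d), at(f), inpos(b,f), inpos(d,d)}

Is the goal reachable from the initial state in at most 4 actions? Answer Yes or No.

Yes

1. bind(d,d)  →  {at(d), clear(b), clear(d), clear(f), inpos(d,d), inpos(f,f)}
2. bind(d,b)  →  {at(b), at(d), clear(b), clear(d), clear(f), inpos(b,b), inpos(d,d), inpos(f,f)}
3. free(b,f)  →  {at(d), at(f), clear(b), clear(d), clear(f), inpos(b,b), inpos(b,f), inpos(d,d)}
optimal plan length = 3; 3 ≤ 4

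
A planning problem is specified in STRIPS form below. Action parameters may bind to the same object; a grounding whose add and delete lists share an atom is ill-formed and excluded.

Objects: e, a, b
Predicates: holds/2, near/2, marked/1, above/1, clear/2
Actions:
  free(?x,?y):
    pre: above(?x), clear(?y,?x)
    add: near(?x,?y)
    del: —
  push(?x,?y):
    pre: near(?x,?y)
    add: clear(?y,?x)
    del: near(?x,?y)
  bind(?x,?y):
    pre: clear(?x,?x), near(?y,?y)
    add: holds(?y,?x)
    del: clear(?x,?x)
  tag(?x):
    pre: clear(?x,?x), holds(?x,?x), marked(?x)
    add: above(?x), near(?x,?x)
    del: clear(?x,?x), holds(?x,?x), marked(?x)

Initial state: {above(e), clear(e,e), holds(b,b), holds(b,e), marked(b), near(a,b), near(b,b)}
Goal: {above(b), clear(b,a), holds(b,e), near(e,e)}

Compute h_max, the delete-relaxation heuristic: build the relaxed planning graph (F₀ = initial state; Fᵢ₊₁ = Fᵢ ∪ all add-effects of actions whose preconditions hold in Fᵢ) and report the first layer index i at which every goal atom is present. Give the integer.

F0 = init (7 atoms)
F1 = F0 ∪ {clear(b,a), clear(b,b), near(e,e)}  (10 atoms)
F2 = F1 ∪ {above(b), holds(e,b), holds(e,e)}  (13 atoms)
goal ⊆ F2  ⇒  h_max = 2

2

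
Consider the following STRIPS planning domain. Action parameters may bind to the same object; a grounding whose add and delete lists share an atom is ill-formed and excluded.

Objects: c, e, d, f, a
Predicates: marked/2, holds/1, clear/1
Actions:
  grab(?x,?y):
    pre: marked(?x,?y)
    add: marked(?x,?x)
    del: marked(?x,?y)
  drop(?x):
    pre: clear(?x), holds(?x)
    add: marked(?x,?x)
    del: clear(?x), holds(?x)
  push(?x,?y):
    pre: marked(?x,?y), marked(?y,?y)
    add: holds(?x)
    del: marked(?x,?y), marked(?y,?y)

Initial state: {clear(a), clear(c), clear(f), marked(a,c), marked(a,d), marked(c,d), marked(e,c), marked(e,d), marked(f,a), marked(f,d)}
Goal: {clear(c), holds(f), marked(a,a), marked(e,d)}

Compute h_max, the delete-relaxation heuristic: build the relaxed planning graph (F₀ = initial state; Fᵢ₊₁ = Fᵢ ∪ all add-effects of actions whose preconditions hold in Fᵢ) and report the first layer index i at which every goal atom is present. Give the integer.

F0 = init (10 atoms)
F1 = F0 ∪ {marked(a,a), marked(c,c), marked(e,e), marked(f,f)}  (14 atoms)
F2 = F1 ∪ {holds(a), holds(c), holds(e), holds(f)}  (18 atoms)
goal ⊆ F2  ⇒  h_max = 2

2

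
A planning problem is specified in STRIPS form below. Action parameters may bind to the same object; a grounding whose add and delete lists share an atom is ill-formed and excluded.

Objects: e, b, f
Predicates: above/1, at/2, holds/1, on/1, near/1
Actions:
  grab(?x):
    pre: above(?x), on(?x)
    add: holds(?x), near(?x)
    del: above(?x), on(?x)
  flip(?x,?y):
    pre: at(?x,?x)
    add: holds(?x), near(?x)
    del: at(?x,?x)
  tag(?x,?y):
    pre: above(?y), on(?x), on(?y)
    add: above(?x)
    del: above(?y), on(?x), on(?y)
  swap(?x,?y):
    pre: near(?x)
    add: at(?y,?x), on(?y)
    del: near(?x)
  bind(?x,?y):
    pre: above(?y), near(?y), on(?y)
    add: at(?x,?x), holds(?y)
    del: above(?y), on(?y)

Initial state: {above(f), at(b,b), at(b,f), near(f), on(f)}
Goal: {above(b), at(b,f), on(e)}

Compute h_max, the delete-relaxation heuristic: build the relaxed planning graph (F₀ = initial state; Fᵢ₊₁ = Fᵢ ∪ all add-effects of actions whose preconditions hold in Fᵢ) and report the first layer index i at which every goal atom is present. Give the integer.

2

F0 = init (5 atoms)
F1 = F0 ∪ {at(e,e), at(e,f), at(f,f), holds(b), holds(f), near(b), on(b), on(e)}  (13 atoms)
F2 = F1 ∪ {above(b), above(e), at(e,b), at(f,b), holds(e), near(e)}  (19 atoms)
goal ⊆ F2  ⇒  h_max = 2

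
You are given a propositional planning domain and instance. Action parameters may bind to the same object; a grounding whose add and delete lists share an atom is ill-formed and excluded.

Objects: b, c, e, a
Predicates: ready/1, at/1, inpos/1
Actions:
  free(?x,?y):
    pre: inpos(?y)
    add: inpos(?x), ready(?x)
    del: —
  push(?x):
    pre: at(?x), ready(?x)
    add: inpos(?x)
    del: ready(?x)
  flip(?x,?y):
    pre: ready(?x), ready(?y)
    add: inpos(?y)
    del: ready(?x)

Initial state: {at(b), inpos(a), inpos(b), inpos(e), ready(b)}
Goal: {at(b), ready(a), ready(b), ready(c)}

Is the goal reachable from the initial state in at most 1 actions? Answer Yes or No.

1. free(c,b)  →  {at(b), inpos(a), inpos(b), inpos(c), inpos(e), ready(b), ready(c)}
2. free(a,b)  →  {at(b), inpos(a), inpos(b), inpos(c), inpos(e), ready(a), ready(b), ready(c)}
optimal plan length = 2; 2 > 1

No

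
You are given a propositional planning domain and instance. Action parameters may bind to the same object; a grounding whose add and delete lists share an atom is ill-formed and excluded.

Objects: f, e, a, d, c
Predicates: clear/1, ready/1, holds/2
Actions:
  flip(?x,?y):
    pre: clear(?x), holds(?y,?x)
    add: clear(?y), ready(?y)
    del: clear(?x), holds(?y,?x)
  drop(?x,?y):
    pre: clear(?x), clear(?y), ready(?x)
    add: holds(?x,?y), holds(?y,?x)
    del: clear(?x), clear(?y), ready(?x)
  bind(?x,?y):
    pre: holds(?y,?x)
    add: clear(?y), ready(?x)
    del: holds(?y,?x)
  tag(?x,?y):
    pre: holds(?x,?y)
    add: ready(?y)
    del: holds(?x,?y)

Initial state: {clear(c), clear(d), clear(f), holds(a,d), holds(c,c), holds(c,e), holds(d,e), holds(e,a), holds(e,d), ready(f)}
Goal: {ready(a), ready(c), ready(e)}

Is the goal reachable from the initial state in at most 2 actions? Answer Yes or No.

No

1. flip(d,e)  →  {clear(c), clear(e), clear(f), holds(a,d), holds(c,c), holds(c,e), holds(d,e), holds(e,a), ready(e), ready(f)}
2. flip(e,c)  →  {clear(c), clear(f), holds(a,d), holds(c,c), holds(d,e), holds(e,a), ready(c), ready(e), ready(f)}
3. bind(a,e)  →  {clear(c), clear(e), clear(f), holds(a,d), holds(c,c), holds(d,e), ready(a), ready(c), ready(e), ready(f)}
optimal plan length = 3; 3 > 2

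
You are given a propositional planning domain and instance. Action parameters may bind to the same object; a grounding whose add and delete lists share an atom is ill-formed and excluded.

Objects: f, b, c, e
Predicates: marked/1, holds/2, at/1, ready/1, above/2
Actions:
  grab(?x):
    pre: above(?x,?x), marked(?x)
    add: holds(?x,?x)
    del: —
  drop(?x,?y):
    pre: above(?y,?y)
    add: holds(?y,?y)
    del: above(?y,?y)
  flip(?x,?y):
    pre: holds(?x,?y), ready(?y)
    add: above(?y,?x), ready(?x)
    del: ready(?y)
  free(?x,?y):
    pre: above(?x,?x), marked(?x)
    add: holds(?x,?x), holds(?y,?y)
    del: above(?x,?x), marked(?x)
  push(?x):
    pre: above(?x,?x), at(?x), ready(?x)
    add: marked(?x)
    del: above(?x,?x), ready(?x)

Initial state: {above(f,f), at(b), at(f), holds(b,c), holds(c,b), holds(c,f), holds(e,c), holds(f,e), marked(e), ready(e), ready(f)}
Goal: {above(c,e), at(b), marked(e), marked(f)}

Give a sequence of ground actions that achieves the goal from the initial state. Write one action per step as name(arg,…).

1. flip(c,f)  →  {above(f,c), above(f,f), at(b), at(f), holds(b,c), holds(c,b), holds(c,f), holds(e,c), holds(f,e), marked(e), ready(c), ready(e)}
2. flip(f,e)  →  {above(e,f), above(f,c), above(f,f), at(b), at(f), holds(b,c), holds(c,b), holds(c,f), holds(e,c), holds(f,e), marked(e), ready(c), ready(f)}
3. flip(e,c)  →  {above(c,e), above(e,f), above(f,c), above(f,f), at(b), at(f), holds(b,c), holds(c,b), holds(c,f), holds(e,c), holds(f,e), marked(e), ready(e), ready(f)}
4. push(f)  →  {above(c,e), above(e,f), above(f,c), at(b), at(f), holds(b,c), holds(c,b), holds(c,f), holds(e,c), holds(f,e), marked(e), marked(f), ready(e)}

flip(c,f); flip(f,e); flip(e,c); push(f)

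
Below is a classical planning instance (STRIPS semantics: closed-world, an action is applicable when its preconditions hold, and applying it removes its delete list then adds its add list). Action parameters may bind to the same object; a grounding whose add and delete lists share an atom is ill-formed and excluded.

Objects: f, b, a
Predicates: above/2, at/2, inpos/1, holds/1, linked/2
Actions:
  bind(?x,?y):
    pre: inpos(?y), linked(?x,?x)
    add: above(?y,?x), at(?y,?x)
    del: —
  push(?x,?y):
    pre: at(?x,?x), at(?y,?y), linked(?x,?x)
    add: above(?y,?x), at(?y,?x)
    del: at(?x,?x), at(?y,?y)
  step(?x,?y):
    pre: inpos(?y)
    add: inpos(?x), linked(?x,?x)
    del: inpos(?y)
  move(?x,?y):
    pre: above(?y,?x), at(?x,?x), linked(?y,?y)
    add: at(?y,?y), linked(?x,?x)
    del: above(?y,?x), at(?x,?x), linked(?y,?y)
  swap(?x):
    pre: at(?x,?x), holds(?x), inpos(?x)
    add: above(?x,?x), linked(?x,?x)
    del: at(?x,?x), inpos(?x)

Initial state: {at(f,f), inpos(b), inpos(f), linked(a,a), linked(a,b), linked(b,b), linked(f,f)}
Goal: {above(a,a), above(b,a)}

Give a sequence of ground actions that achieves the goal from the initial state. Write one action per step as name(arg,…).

bind(a,b); step(a,f); bind(a,a)

1. bind(a,b)  →  {above(b,a), at(b,a), at(f,f), inpos(b), inpos(f), linked(a,a), linked(a,b), linked(b,b), linked(f,f)}
2. step(a,f)  →  {above(b,a), at(b,a), at(f,f), inpos(a), inpos(b), linked(a,a), linked(a,b), linked(b,b), linked(f,f)}
3. bind(a,a)  →  {above(a,a), above(b,a), at(a,a), at(b,a), at(f,f), inpos(a), inpos(b), linked(a,a), linked(a,b), linked(b,b), linked(f,f)}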